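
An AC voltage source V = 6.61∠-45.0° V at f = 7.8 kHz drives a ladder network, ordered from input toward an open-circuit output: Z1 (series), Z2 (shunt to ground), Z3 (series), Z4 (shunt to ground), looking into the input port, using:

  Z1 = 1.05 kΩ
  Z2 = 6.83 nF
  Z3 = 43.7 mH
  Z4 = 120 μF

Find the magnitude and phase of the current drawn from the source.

Step 1 — Angular frequency: ω = 2π·f = 2π·7800 = 4.901e+04 rad/s.
Step 2 — Component impedances:
  Z1: Z = R = 1050 Ω
  Z2: Z = 1/(jωC) = -j/(ω·C) = 0 - j2987 Ω
  Z3: Z = jωL = j·4.901e+04·0.0437 = 0 + j2142 Ω
  Z4: Z = 1/(jωC) = -j/(ω·C) = 0 - j0.17 Ω
Step 3 — Ladder network (open output): work backward from the far end, alternating series and parallel combinations. Z_in = 1050 + j7563 Ω = 7635∠82.1° Ω.
Step 4 — Source phasor: V = 6.61∠-45.0° V = 4.674 - j4.674 V.
Step 5 — Ohm's law: I = V / Z_total = (4.674 - j4.674) / (1050 + j7563) = -0.0005222 - j0.0006905 A.
Step 6 — Convert to polar: |I| = 0.0008657 A, ∠I = -127.1°.

I = 0.0008657∠-127.1° A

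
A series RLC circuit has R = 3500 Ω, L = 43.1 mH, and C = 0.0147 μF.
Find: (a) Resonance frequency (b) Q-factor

Step 1 — Resonance condition Im(Z)=0 gives ω₀ = 1/√(LC).
Step 2 — ω₀ = 1/√(0.0431·1.47e-08) = 3.973e+04 rad/s.
Step 3 — f₀ = ω₀/(2π) = 6323 Hz.
Step 4 — Series Q: Q = ω₀L/R = 3.973e+04·0.0431/3500 = 0.4892.

(a) f₀ = 6323 Hz  (b) Q = 0.4892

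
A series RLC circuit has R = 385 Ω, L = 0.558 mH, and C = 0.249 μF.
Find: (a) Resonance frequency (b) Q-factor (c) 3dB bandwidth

Step 1 — Resonance: ω₀ = 1/√(LC) = 1/√(0.000558·2.49e-07) = 8.484e+04 rad/s.
Step 2 — f₀ = ω₀/(2π) = 1.35e+04 Hz.
Step 3 — Series Q: Q = ω₀L/R = 8.484e+04·0.000558/385 = 0.123.
Step 4 — Bandwidth: Δω = ω₀/Q = 6.9e+05 rad/s; BW = Δω/(2π) = 1.098e+05 Hz.

(a) f₀ = 1.35e+04 Hz  (b) Q = 0.123  (c) BW = 1.098e+05 Hz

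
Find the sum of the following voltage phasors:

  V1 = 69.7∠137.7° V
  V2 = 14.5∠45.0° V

Step 1 — Convert each phasor to rectangular form:
  V1 = 69.7·(cos(137.7°) + j·sin(137.7°)) = -51.55 + j46.91 V
  V2 = 14.5·(cos(45.0°) + j·sin(45.0°)) = 10.25 + j10.25 V
Step 2 — Sum components: V_total = -41.3 + j57.16 V.
Step 3 — Convert to polar: |V_total| = 70.52 V, ∠V_total = 125.8°.

V_total = 70.52∠125.8° V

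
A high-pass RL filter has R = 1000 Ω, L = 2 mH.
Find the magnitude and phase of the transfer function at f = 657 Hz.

Step 1 — Angular frequency: ω = 2π·657 = 4128 rad/s.
Step 2 — Transfer function: H(jω) = jωL/(R + jωL).
Step 3 — Numerator jωL = j·8.256; denominator R + jωL = 1000 + j8.256.
Step 4 — H = 6.816e-05 + j0.008256.
Step 5 — Magnitude: |H| = 0.008256 (-41.7 dB); phase: φ = 89.5°.

|H| = 0.008256 (-41.7 dB), φ = 89.5°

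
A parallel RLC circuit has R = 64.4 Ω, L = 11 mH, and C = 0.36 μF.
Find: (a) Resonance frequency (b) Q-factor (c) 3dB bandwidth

Step 1 — Resonance: ω₀ = 1/√(LC) = 1/√(0.011·3.6e-07) = 1.589e+04 rad/s.
Step 2 — f₀ = ω₀/(2π) = 2529 Hz.
Step 3 — Parallel Q: Q = R/(ω₀L) = 64.4/(1.589e+04·0.011) = 0.3684.
Step 4 — Bandwidth: Δω = ω₀/Q = 4.313e+04 rad/s; BW = Δω/(2π) = 6865 Hz.

(a) f₀ = 2529 Hz  (b) Q = 0.3684  (c) BW = 6865 Hz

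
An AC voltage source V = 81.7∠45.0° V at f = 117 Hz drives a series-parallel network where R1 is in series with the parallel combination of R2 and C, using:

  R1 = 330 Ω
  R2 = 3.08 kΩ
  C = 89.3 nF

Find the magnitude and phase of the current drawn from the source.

Step 1 — Angular frequency: ω = 2π·f = 2π·117 = 735.1 rad/s.
Step 2 — Component impedances:
  R1: Z = R = 330 Ω
  R2: Z = R = 3080 Ω
  C: Z = 1/(jωC) = -j/(ω·C) = 0 - j1.523e+04 Ω
Step 3 — Parallel branch: R2 || C = 1/(1/R2 + 1/C) = 2959 - j598.3 Ω.
Step 4 — Series with R1: Z_total = R1 + (R2 || C) = 3289 - j598.3 Ω = 3343∠-10.3° Ω.
Step 5 — Source phasor: V = 81.7∠45.0° V = 57.77 + j57.77 V.
Step 6 — Ohm's law: I = V / Z_total = (57.77 + j57.77) / (3289 - j598.3) = 0.01391 + j0.02009 A.
Step 7 — Convert to polar: |I| = 0.02444 A, ∠I = 55.3°.

I = 0.02444∠55.3° A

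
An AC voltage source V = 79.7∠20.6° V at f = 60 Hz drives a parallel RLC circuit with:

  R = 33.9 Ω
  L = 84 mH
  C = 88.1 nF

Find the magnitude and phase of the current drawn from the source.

Step 1 — Angular frequency: ω = 2π·f = 2π·60 = 377 rad/s.
Step 2 — Component impedances:
  R: Z = R = 33.9 Ω
  L: Z = jωL = j·377·0.084 = 0 + j31.67 Ω
  C: Z = 1/(jωC) = -j/(ω·C) = 0 - j3.011e+04 Ω
Step 3 — Parallel combination: 1/Z_total = 1/R + 1/L + 1/C; Z_total = 15.81 + j16.91 Ω = 23.15∠46.9° Ω.
Step 4 — Source phasor: V = 79.7∠20.6° V = 74.6 + j28.04 V.
Step 5 — Ohm's law: I = V / Z_total = (74.6 + j28.04) / (15.81 + j16.91) = 3.085 - j1.526 A.
Step 6 — Convert to polar: |I| = 3.442 A, ∠I = -26.3°.

I = 3.442∠-26.3° A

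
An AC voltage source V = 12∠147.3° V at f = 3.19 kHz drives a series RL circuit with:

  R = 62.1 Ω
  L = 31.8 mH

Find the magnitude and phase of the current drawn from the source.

Step 1 — Angular frequency: ω = 2π·f = 2π·3190 = 2.004e+04 rad/s.
Step 2 — Component impedances:
  R: Z = R = 62.1 Ω
  L: Z = jωL = j·2.004e+04·0.0318 = 0 + j637.4 Ω
Step 3 — Series combination: Z_total = R + L = 62.1 + j637.4 Ω = 640.4∠84.4° Ω.
Step 4 — Source phasor: V = 12∠147.3° V = -10.1 + j6.483 V.
Step 5 — Ohm's law: I = V / Z_total = (-10.1 + j6.483) / (62.1 + j637.4) = 0.008546 + j0.01668 A.
Step 6 — Convert to polar: |I| = 0.01874 A, ∠I = 62.9°.

I = 0.01874∠62.9° A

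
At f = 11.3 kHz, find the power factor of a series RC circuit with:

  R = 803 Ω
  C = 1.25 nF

Step 1 — Angular frequency: ω = 2π·f = 2π·1.13e+04 = 7.1e+04 rad/s.
Step 2 — Component impedances:
  R: Z = R = 803 Ω
  C: Z = 1/(jωC) = -j/(ω·C) = 0 - j1.127e+04 Ω
Step 3 — Series combination: Z_total = R + C = 803 - j1.127e+04 Ω = 1.13e+04∠-85.9° Ω.
Step 4 — Power factor: PF = cos(φ) = Re(Z)/|Z| = 803/11296 = 0.07109.
Step 5 — Type: Im(Z) = -1.127e+04 ⇒ leading (phase φ = -85.9°).

PF = 0.07109 (leading, φ = -85.9°)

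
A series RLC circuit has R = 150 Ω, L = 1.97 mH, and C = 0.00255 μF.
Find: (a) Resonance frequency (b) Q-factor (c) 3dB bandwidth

Step 1 — Resonance: ω₀ = 1/√(LC) = 1/√(0.00197·2.55e-09) = 4.462e+05 rad/s.
Step 2 — f₀ = ω₀/(2π) = 7.101e+04 Hz.
Step 3 — Series Q: Q = ω₀L/R = 4.462e+05·0.00197/150 = 5.86.
Step 4 — Bandwidth: Δω = ω₀/Q = 7.614e+04 rad/s; BW = Δω/(2π) = 1.212e+04 Hz.

(a) f₀ = 7.101e+04 Hz  (b) Q = 5.86  (c) BW = 1.212e+04 Hz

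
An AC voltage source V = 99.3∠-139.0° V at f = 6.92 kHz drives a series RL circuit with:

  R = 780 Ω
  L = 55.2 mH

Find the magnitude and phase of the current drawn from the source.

Step 1 — Angular frequency: ω = 2π·f = 2π·6920 = 4.348e+04 rad/s.
Step 2 — Component impedances:
  R: Z = R = 780 Ω
  L: Z = jωL = j·4.348e+04·0.0552 = 0 + j2400 Ω
Step 3 — Series combination: Z_total = R + L = 780 + j2400 Ω = 2524∠72.0° Ω.
Step 4 — Source phasor: V = 99.3∠-139.0° V = -74.94 - j65.15 V.
Step 5 — Ohm's law: I = V / Z_total = (-74.94 - j65.15) / (780 + j2400) = -0.03373 + j0.02026 A.
Step 6 — Convert to polar: |I| = 0.03935 A, ∠I = 149.0°.

I = 0.03935∠149.0° A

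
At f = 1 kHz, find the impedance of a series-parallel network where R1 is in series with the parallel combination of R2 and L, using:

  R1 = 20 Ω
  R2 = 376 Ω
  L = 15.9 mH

Step 1 — Angular frequency: ω = 2π·f = 2π·1000 = 6283 rad/s.
Step 2 — Component impedances:
  R1: Z = R = 20 Ω
  R2: Z = R = 376 Ω
  L: Z = jωL = j·6283·0.0159 = 0 + j99.9 Ω
Step 3 — Parallel branch: R2 || L = 1/(1/R2 + 1/L) = 24.79 + j93.32 Ω.
Step 4 — Series with R1: Z_total = R1 + (R2 || L) = 44.79 + j93.32 Ω = 103.5∠64.4° Ω.

Z = 44.79 + j93.32 Ω = 103.5∠64.4° Ω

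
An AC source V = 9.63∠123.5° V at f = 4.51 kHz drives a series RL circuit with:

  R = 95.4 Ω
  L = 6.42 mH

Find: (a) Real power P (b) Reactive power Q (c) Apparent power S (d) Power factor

Step 1 — Angular frequency: ω = 2π·f = 2π·4510 = 2.834e+04 rad/s.
Step 2 — Component impedances:
  R: Z = R = 95.4 Ω
  L: Z = jωL = j·2.834e+04·0.00642 = 0 + j181.9 Ω
Step 3 — Series combination: Z_total = R + L = 95.4 + j181.9 Ω = 205.4∠62.3° Ω.
Step 4 — Source phasor: V = 9.63∠123.5° V = -5.315 + j8.03 V.
Step 5 — Current: I = V / Z = 0.0226 + j0.04107 A = 0.04688∠61.2° A.
Step 6 — Complex power: S = V·I* = 0.2097 + j0.3998 VA.
Step 7 — Real power: P = Re(S) = 0.2097 W.
Step 8 — Reactive power: Q = Im(S) = 0.3998 VAR.
Step 9 — Apparent power: |S| = 0.4514 VA.
Step 10 — Power factor: PF = P/|S| = 0.4644 (lagging).

(a) P = 0.2097 W  (b) Q = 0.3998 VAR  (c) S = 0.4514 VA  (d) PF = 0.4644 (lagging)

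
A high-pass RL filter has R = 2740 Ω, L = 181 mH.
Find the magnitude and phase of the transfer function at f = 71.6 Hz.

Step 1 — Angular frequency: ω = 2π·71.6 = 449.9 rad/s.
Step 2 — Transfer function: H(jω) = jωL/(R + jωL).
Step 3 — Numerator jωL = j·81.43; denominator R + jωL = 2740 + j81.43.
Step 4 — H = 0.0008824 + j0.02969.
Step 5 — Magnitude: |H| = 0.0297 (-30.5 dB); phase: φ = 88.3°.

|H| = 0.0297 (-30.5 dB), φ = 88.3°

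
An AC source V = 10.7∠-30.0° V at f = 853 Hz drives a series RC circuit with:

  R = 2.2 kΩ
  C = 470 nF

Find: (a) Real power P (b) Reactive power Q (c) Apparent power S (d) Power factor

Step 1 — Angular frequency: ω = 2π·f = 2π·853 = 5360 rad/s.
Step 2 — Component impedances:
  R: Z = R = 2200 Ω
  C: Z = 1/(jωC) = -j/(ω·C) = 0 - j397 Ω
Step 3 — Series combination: Z_total = R + C = 2200 - j397 Ω = 2236∠-10.2° Ω.
Step 4 — Source phasor: V = 10.7∠-30.0° V = 9.266 - j5.35 V.
Step 5 — Current: I = V / Z = 0.004504 - j0.001619 A = 0.004786∠-19.8° A.
Step 6 — Complex power: S = V·I* = 0.0504 - j0.009095 VA.
Step 7 — Real power: P = Re(S) = 0.0504 W.
Step 8 — Reactive power: Q = Im(S) = -0.009095 VAR.
Step 9 — Apparent power: |S| = 0.05121 VA.
Step 10 — Power factor: PF = P/|S| = 0.9841 (leading).

(a) P = 0.0504 W  (b) Q = -0.009095 VAR  (c) S = 0.05121 VA  (d) PF = 0.9841 (leading)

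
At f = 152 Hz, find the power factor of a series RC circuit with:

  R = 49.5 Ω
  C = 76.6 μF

Step 1 — Angular frequency: ω = 2π·f = 2π·152 = 955 rad/s.
Step 2 — Component impedances:
  R: Z = R = 49.5 Ω
  C: Z = 1/(jωC) = -j/(ω·C) = 0 - j13.67 Ω
Step 3 — Series combination: Z_total = R + C = 49.5 - j13.67 Ω = 51.35∠-15.4° Ω.
Step 4 — Power factor: PF = cos(φ) = Re(Z)/|Z| = 49.5/51.353 = 0.9639.
Step 5 — Type: Im(Z) = -13.67 ⇒ leading (phase φ = -15.4°).

PF = 0.9639 (leading, φ = -15.4°)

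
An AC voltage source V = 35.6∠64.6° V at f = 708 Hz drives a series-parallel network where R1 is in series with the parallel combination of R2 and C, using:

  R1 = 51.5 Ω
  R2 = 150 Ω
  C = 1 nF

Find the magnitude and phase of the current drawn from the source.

Step 1 — Angular frequency: ω = 2π·f = 2π·708 = 4448 rad/s.
Step 2 — Component impedances:
  R1: Z = R = 51.5 Ω
  R2: Z = R = 150 Ω
  C: Z = 1/(jωC) = -j/(ω·C) = 0 - j2.248e+05 Ω
Step 3 — Parallel branch: R2 || C = 1/(1/R2 + 1/C) = 150 - j0.1001 Ω.
Step 4 — Series with R1: Z_total = R1 + (R2 || C) = 201.5 - j0.1001 Ω = 201.5∠-0.0° Ω.
Step 5 — Source phasor: V = 35.6∠64.6° V = 15.27 + j32.16 V.
Step 6 — Ohm's law: I = V / Z_total = (15.27 + j32.16) / (201.5 - j0.1001) = 0.0757 + j0.1596 A.
Step 7 — Convert to polar: |I| = 0.1767 A, ∠I = 64.6°.

I = 0.1767∠64.6° A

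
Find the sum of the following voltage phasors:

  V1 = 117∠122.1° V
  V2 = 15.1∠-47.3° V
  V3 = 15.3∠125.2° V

Step 1 — Convert each phasor to rectangular form:
  V1 = 117·(cos(122.1°) + j·sin(122.1°)) = -62.17 + j99.11 V
  V2 = 15.1·(cos(-47.3°) + j·sin(-47.3°)) = 10.24 - j11.1 V
  V3 = 15.3·(cos(125.2°) + j·sin(125.2°)) = -8.819 + j12.5 V
Step 2 — Sum components: V_total = -60.75 + j100.5 V.
Step 3 — Convert to polar: |V_total| = 117.5 V, ∠V_total = 121.1°.

V_total = 117.5∠121.1° V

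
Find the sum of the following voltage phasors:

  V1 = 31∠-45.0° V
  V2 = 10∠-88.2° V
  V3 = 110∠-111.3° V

Step 1 — Convert each phasor to rectangular form:
  V1 = 31·(cos(-45.0°) + j·sin(-45.0°)) = 21.92 - j21.92 V
  V2 = 10·(cos(-88.2°) + j·sin(-88.2°)) = 0.3141 - j9.995 V
  V3 = 110·(cos(-111.3°) + j·sin(-111.3°)) = -39.96 - j102.5 V
Step 2 — Sum components: V_total = -17.72 - j134.4 V.
Step 3 — Convert to polar: |V_total| = 135.6 V, ∠V_total = -97.5°.

V_total = 135.6∠-97.5° V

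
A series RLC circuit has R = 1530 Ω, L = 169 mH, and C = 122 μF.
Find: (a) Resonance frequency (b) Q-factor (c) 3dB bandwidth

Step 1 — Resonance: ω₀ = 1/√(LC) = 1/√(0.169·0.000122) = 220.2 rad/s.
Step 2 — f₀ = ω₀/(2π) = 35.05 Hz.
Step 3 — Series Q: Q = ω₀L/R = 220.2·0.169/1530 = 0.02433.
Step 4 — Bandwidth: Δω = ω₀/Q = 9053 rad/s; BW = Δω/(2π) = 1441 Hz.

(a) f₀ = 35.05 Hz  (b) Q = 0.02433  (c) BW = 1441 Hz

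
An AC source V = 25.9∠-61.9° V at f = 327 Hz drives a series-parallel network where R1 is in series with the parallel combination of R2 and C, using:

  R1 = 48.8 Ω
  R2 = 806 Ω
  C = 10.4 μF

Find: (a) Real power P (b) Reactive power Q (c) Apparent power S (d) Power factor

Step 1 — Angular frequency: ω = 2π·f = 2π·327 = 2055 rad/s.
Step 2 — Component impedances:
  R1: Z = R = 48.8 Ω
  R2: Z = R = 806 Ω
  C: Z = 1/(jωC) = -j/(ω·C) = 0 - j46.8 Ω
Step 3 — Parallel branch: R2 || C = 1/(1/R2 + 1/C) = 2.708 - j46.64 Ω.
Step 4 — Series with R1: Z_total = R1 + (R2 || C) = 51.51 - j46.64 Ω = 69.49∠-42.2° Ω.
Step 5 — Source phasor: V = 25.9∠-61.9° V = 12.2 - j22.85 V.
Step 6 — Current: I = V / Z = 0.3508 - j0.1259 A = 0.3727∠-19.7° A.
Step 7 — Complex power: S = V·I* = 7.156 - j6.48 VA.
Step 8 — Real power: P = Re(S) = 7.156 W.
Step 9 — Reactive power: Q = Im(S) = -6.48 VAR.
Step 10 — Apparent power: |S| = 9.654 VA.
Step 11 — Power factor: PF = P/|S| = 0.7413 (leading).

(a) P = 7.156 W  (b) Q = -6.48 VAR  (c) S = 9.654 VA  (d) PF = 0.7413 (leading)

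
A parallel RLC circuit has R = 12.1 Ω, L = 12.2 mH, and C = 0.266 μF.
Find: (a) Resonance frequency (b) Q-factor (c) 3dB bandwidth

Step 1 — Resonance: ω₀ = 1/√(LC) = 1/√(0.0122·2.66e-07) = 1.755e+04 rad/s.
Step 2 — f₀ = ω₀/(2π) = 2794 Hz.
Step 3 — Parallel Q: Q = R/(ω₀L) = 12.1/(1.755e+04·0.0122) = 0.0565.
Step 4 — Bandwidth: Δω = ω₀/Q = 3.107e+05 rad/s; BW = Δω/(2π) = 4.945e+04 Hz.

(a) f₀ = 2794 Hz  (b) Q = 0.0565  (c) BW = 4.945e+04 Hz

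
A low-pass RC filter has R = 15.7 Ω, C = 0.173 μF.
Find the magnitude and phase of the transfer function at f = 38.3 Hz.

Step 1 — Angular frequency: ω = 2π·38.3 = 240.6 rad/s.
Step 2 — Transfer function: H(jω) = 1/(1 + jωRC).
Step 3 — Denominator: 1 + jωRC = 1 + j·240.6·15.7·1.73e-07 = 1 + j0.0006536.
Step 4 — H = 1 - j0.0006536.
Step 5 — Magnitude: |H| = 1 (-0.0 dB); phase: φ = -0.0°.

|H| = 1 (-0.0 dB), φ = -0.0°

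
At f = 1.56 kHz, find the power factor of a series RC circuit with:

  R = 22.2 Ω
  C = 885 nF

Step 1 — Angular frequency: ω = 2π·f = 2π·1560 = 9802 rad/s.
Step 2 — Component impedances:
  R: Z = R = 22.2 Ω
  C: Z = 1/(jωC) = -j/(ω·C) = 0 - j115.3 Ω
Step 3 — Series combination: Z_total = R + C = 22.2 - j115.3 Ω = 117.4∠-79.1° Ω.
Step 4 — Power factor: PF = cos(φ) = Re(Z)/|Z| = 22.2/117.4 = 0.1891.
Step 5 — Type: Im(Z) = -115.3 ⇒ leading (phase φ = -79.1°).

PF = 0.1891 (leading, φ = -79.1°)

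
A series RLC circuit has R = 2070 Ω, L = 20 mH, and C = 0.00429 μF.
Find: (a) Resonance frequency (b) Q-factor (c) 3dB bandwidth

Step 1 — Resonance condition Im(Z)=0 gives ω₀ = 1/√(LC).
Step 2 — ω₀ = 1/√(0.02·4.29e-09) = 1.08e+05 rad/s.
Step 3 — f₀ = ω₀/(2π) = 1.718e+04 Hz.
Step 4 — Series Q: Q = ω₀L/R = 1.08e+05·0.02/2070 = 1.043.
Step 5 — 3dB bandwidth: Δω = ω₀/Q = 1.035e+05 rad/s; BW = Δω/(2π) = 1.647e+04 Hz.

(a) f₀ = 1.718e+04 Hz  (b) Q = 1.043  (c) BW = 1.647e+04 Hz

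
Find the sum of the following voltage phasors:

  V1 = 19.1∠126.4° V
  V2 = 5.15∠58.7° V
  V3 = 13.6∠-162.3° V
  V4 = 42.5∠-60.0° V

Step 1 — Convert each phasor to rectangular form:
  V1 = 19.1·(cos(126.4°) + j·sin(126.4°)) = -11.33 + j15.37 V
  V2 = 5.15·(cos(58.7°) + j·sin(58.7°)) = 2.676 + j4.4 V
  V3 = 13.6·(cos(-162.3°) + j·sin(-162.3°)) = -12.96 - j4.135 V
  V4 = 42.5·(cos(-60.0°) + j·sin(-60.0°)) = 21.25 - j36.81 V
Step 2 — Sum components: V_total = -0.365 - j21.17 V.
Step 3 — Convert to polar: |V_total| = 21.17 V, ∠V_total = -91.0°.

V_total = 21.17∠-91.0° V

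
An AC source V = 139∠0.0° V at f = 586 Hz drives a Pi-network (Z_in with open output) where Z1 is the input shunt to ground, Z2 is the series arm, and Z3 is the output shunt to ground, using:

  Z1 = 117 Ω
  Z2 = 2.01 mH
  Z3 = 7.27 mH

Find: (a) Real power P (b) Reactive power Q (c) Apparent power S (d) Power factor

Step 1 — Angular frequency: ω = 2π·f = 2π·586 = 3682 rad/s.
Step 2 — Component impedances:
  Z1: Z = R = 117 Ω
  Z2: Z = jωL = j·3682·0.00201 = 0 + j7.401 Ω
  Z3: Z = jωL = j·3682·0.00727 = 0 + j26.77 Ω
Step 3 — With open output, the series arm Z2 and the output shunt Z3 appear in series to ground: Z2 + Z3 = 0 + j34.17 Ω.
Step 4 — Parallel with input shunt Z1: Z_in = Z1 || (Z2 + Z3) = 9.194 + j31.48 Ω = 32.8∠73.7° Ω.
Step 5 — Source phasor: V = 139∠0.0° V = 139 V.
Step 6 — Current: I = V / Z = 1.188 - j4.068 A = 4.238∠-73.7° A.
Step 7 — Complex power: S = V·I* = 165.1 + j565.5 VA.
Step 8 — Real power: P = Re(S) = 165.1 W.
Step 9 — Reactive power: Q = Im(S) = 565.5 VAR.
Step 10 — Apparent power: |S| = 589.1 VA.
Step 11 — Power factor: PF = P/|S| = 0.2803 (lagging).

(a) P = 165.1 W  (b) Q = 565.5 VAR  (c) S = 589.1 VA  (d) PF = 0.2803 (lagging)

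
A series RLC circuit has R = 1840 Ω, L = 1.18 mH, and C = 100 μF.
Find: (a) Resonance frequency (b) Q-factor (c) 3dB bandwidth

Step 1 — Resonance: ω₀ = 1/√(LC) = 1/√(0.00118·0.0001) = 2911 rad/s.
Step 2 — f₀ = ω₀/(2π) = 463.3 Hz.
Step 3 — Series Q: Q = ω₀L/R = 2911·0.00118/1840 = 0.001867.
Step 4 — Bandwidth: Δω = ω₀/Q = 1.559e+06 rad/s; BW = Δω/(2π) = 2.482e+05 Hz.

(a) f₀ = 463.3 Hz  (b) Q = 0.001867  (c) BW = 2.482e+05 Hz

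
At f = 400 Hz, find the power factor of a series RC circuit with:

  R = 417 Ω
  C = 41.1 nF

Step 1 — Angular frequency: ω = 2π·f = 2π·400 = 2513 rad/s.
Step 2 — Component impedances:
  R: Z = R = 417 Ω
  C: Z = 1/(jωC) = -j/(ω·C) = 0 - j9681 Ω
Step 3 — Series combination: Z_total = R + C = 417 - j9681 Ω = 9690∠-87.5° Ω.
Step 4 — Power factor: PF = cos(φ) = Re(Z)/|Z| = 417/9690 = 0.04303.
Step 5 — Type: Im(Z) = -9681 ⇒ leading (phase φ = -87.5°).

PF = 0.04303 (leading, φ = -87.5°)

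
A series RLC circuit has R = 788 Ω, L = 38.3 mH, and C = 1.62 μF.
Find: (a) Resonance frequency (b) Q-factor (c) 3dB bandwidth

Step 1 — Resonance condition Im(Z)=0 gives ω₀ = 1/√(LC).
Step 2 — ω₀ = 1/√(0.0383·1.62e-06) = 4015 rad/s.
Step 3 — f₀ = ω₀/(2π) = 638.9 Hz.
Step 4 — Series Q: Q = ω₀L/R = 4015·0.0383/788 = 0.1951.
Step 5 — 3dB bandwidth: Δω = ω₀/Q = 2.057e+04 rad/s; BW = Δω/(2π) = 3275 Hz.

(a) f₀ = 638.9 Hz  (b) Q = 0.1951  (c) BW = 3275 Hz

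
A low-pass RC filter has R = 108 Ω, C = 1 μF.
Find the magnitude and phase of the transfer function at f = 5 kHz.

Step 1 — Angular frequency: ω = 2π·5000 = 3.142e+04 rad/s.
Step 2 — Transfer function: H(jω) = 1/(1 + jωRC).
Step 3 — Denominator: 1 + jωRC = 1 + j·3.142e+04·108·1e-06 = 1 + j3.393.
Step 4 — H = 0.07992 - j0.2712.
Step 5 — Magnitude: |H| = 0.2827 (-11.0 dB); phase: φ = -73.6°.

|H| = 0.2827 (-11.0 dB), φ = -73.6°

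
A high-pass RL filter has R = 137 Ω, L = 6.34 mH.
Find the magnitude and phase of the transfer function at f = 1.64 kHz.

Step 1 — Angular frequency: ω = 2π·1640 = 1.03e+04 rad/s.
Step 2 — Transfer function: H(jω) = jωL/(R + jωL).
Step 3 — Numerator jωL = j·65.33; denominator R + jωL = 137 + j65.33.
Step 4 — H = 0.1853 + j0.3885.
Step 5 — Magnitude: |H| = 0.4304 (-7.3 dB); phase: φ = 64.5°.

|H| = 0.4304 (-7.3 dB), φ = 64.5°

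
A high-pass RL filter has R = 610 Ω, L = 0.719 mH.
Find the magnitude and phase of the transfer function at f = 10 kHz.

Step 1 — Angular frequency: ω = 2π·1e+04 = 6.283e+04 rad/s.
Step 2 — Transfer function: H(jω) = jωL/(R + jωL).
Step 3 — Numerator jωL = j·45.18; denominator R + jωL = 610 + j45.18.
Step 4 — H = 0.005455 + j0.07366.
Step 5 — Magnitude: |H| = 0.07386 (-22.6 dB); phase: φ = 85.8°.

|H| = 0.07386 (-22.6 dB), φ = 85.8°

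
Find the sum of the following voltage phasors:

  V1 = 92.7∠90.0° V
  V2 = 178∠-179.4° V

Step 1 — Convert each phasor to rectangular form:
  V1 = 92.7·(cos(90.0°) + j·sin(90.0°)) = 0 + j92.7 V
  V2 = 178·(cos(-179.4°) + j·sin(-179.4°)) = -178 - j1.864 V
Step 2 — Sum components: V_total = -178 + j90.84 V.
Step 3 — Convert to polar: |V_total| = 199.8 V, ∠V_total = 153.0°.

V_total = 199.8∠153.0° V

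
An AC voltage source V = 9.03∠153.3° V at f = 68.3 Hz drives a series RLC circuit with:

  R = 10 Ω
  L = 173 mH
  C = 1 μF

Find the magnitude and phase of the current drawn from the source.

Step 1 — Angular frequency: ω = 2π·f = 2π·68.3 = 429.1 rad/s.
Step 2 — Component impedances:
  R: Z = R = 10 Ω
  L: Z = jωL = j·429.1·0.173 = 0 + j74.24 Ω
  C: Z = 1/(jωC) = -j/(ω·C) = 0 - j2330 Ω
Step 3 — Series combination: Z_total = R + L + C = 10 - j2256 Ω = 2256∠-89.7° Ω.
Step 4 — Source phasor: V = 9.03∠153.3° V = -8.067 + j4.057 V.
Step 5 — Ohm's law: I = V / Z_total = (-8.067 + j4.057) / (10 - j2256) = -0.001814 - j0.003568 A.
Step 6 — Convert to polar: |I| = 0.004003 A, ∠I = -117.0°.

I = 0.004003∠-117.0° A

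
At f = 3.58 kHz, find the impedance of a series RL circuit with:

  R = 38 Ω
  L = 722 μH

Step 1 — Angular frequency: ω = 2π·f = 2π·3580 = 2.249e+04 rad/s.
Step 2 — Component impedances:
  R: Z = R = 38 Ω
  L: Z = jωL = j·2.249e+04·0.000722 = 0 + j16.24 Ω
Step 3 — Series combination: Z_total = R + L = 38 + j16.24 Ω = 41.32∠23.1° Ω.

Z = 38 + j16.24 Ω = 41.32∠23.1° Ω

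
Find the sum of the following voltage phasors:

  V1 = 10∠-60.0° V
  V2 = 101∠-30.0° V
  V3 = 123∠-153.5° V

Step 1 — Convert each phasor to rectangular form:
  V1 = 10·(cos(-60.0°) + j·sin(-60.0°)) = 5 - j8.66 V
  V2 = 101·(cos(-30.0°) + j·sin(-30.0°)) = 87.47 - j50.5 V
  V3 = 123·(cos(-153.5°) + j·sin(-153.5°)) = -110.1 - j54.88 V
Step 2 — Sum components: V_total = -17.61 - j114 V.
Step 3 — Convert to polar: |V_total| = 115.4 V, ∠V_total = -98.8°.

V_total = 115.4∠-98.8° V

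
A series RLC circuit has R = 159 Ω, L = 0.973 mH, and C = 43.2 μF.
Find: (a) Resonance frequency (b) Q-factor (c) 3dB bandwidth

Step 1 — Resonance: ω₀ = 1/√(LC) = 1/√(0.000973·4.32e-05) = 4878 rad/s.
Step 2 — f₀ = ω₀/(2π) = 776.3 Hz.
Step 3 — Series Q: Q = ω₀L/R = 4878·0.000973/159 = 0.02985.
Step 4 — Bandwidth: Δω = ω₀/Q = 1.634e+05 rad/s; BW = Δω/(2π) = 2.601e+04 Hz.

(a) f₀ = 776.3 Hz  (b) Q = 0.02985  (c) BW = 2.601e+04 Hz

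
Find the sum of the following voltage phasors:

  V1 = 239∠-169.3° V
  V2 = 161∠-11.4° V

Step 1 — Convert each phasor to rectangular form:
  V1 = 239·(cos(-169.3°) + j·sin(-169.3°)) = -234.8 - j44.37 V
  V2 = 161·(cos(-11.4°) + j·sin(-11.4°)) = 157.8 - j31.82 V
Step 2 — Sum components: V_total = -77.02 - j76.2 V.
Step 3 — Convert to polar: |V_total| = 108.3 V, ∠V_total = -135.3°.

V_total = 108.3∠-135.3° V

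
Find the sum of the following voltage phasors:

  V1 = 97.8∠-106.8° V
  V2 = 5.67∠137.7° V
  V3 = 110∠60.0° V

Step 1 — Convert each phasor to rectangular form:
  V1 = 97.8·(cos(-106.8°) + j·sin(-106.8°)) = -28.27 - j93.63 V
  V2 = 5.67·(cos(137.7°) + j·sin(137.7°)) = -4.194 + j3.816 V
  V3 = 110·(cos(60.0°) + j·sin(60.0°)) = 55 + j95.26 V
Step 2 — Sum components: V_total = 22.54 + j5.453 V.
Step 3 — Convert to polar: |V_total| = 23.19 V, ∠V_total = 13.6°.

V_total = 23.19∠13.6° V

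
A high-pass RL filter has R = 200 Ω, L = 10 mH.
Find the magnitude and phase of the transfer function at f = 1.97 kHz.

Step 1 — Angular frequency: ω = 2π·1970 = 1.238e+04 rad/s.
Step 2 — Transfer function: H(jω) = jωL/(R + jωL).
Step 3 — Numerator jωL = j·123.8; denominator R + jωL = 200 + j123.8.
Step 4 — H = 0.2769 + j0.4475.
Step 5 — Magnitude: |H| = 0.5263 (-5.6 dB); phase: φ = 58.2°.

|H| = 0.5263 (-5.6 dB), φ = 58.2°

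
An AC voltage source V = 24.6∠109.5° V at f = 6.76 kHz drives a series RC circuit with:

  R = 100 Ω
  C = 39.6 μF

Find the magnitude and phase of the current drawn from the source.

Step 1 — Angular frequency: ω = 2π·f = 2π·6760 = 4.247e+04 rad/s.
Step 2 — Component impedances:
  R: Z = R = 100 Ω
  C: Z = 1/(jωC) = -j/(ω·C) = 0 - j0.5945 Ω
Step 3 — Series combination: Z_total = R + C = 100 - j0.5945 Ω = 100∠-0.3° Ω.
Step 4 — Source phasor: V = 24.6∠109.5° V = -8.212 + j23.19 V.
Step 5 — Ohm's law: I = V / Z_total = (-8.212 + j23.19) / (100 - j0.5945) = -0.08349 + j0.2314 A.
Step 6 — Convert to polar: |I| = 0.246 A, ∠I = 109.8°.

I = 0.246∠109.8° A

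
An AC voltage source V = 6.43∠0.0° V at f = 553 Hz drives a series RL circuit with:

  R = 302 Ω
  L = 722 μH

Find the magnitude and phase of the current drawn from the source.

Step 1 — Angular frequency: ω = 2π·f = 2π·553 = 3475 rad/s.
Step 2 — Component impedances:
  R: Z = R = 302 Ω
  L: Z = jωL = j·3475·0.000722 = 0 + j2.509 Ω
Step 3 — Series combination: Z_total = R + L = 302 + j2.509 Ω = 302∠0.5° Ω.
Step 4 — Source phasor: V = 6.43∠0.0° V = 6.43 V.
Step 5 — Ohm's law: I = V / Z_total = (6.43) / (302 + j2.509) = 0.02129 - j0.0001769 A.
Step 6 — Convert to polar: |I| = 0.02129 A, ∠I = -0.5°.

I = 0.02129∠-0.5° A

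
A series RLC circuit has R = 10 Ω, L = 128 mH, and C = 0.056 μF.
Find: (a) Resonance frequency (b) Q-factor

Step 1 — Resonance condition Im(Z)=0 gives ω₀ = 1/√(LC).
Step 2 — ω₀ = 1/√(0.128·5.6e-08) = 1.181e+04 rad/s.
Step 3 — f₀ = ω₀/(2π) = 1880 Hz.
Step 4 — Series Q: Q = ω₀L/R = 1.181e+04·0.128/10 = 151.2.

(a) f₀ = 1880 Hz  (b) Q = 151.2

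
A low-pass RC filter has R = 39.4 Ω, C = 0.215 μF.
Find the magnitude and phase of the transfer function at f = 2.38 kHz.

Step 1 — Angular frequency: ω = 2π·2380 = 1.495e+04 rad/s.
Step 2 — Transfer function: H(jω) = 1/(1 + jωRC).
Step 3 — Denominator: 1 + jωRC = 1 + j·1.495e+04·39.4·2.15e-07 = 1 + j0.1267.
Step 4 — H = 0.9842 - j0.1247.
Step 5 — Magnitude: |H| = 0.9921 (-0.1 dB); phase: φ = -7.2°.

|H| = 0.9921 (-0.1 dB), φ = -7.2°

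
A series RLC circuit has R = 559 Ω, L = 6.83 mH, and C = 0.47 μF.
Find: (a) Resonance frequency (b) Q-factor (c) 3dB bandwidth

Step 1 — Resonance condition Im(Z)=0 gives ω₀ = 1/√(LC).
Step 2 — ω₀ = 1/√(0.00683·4.7e-07) = 1.765e+04 rad/s.
Step 3 — f₀ = ω₀/(2π) = 2809 Hz.
Step 4 — Series Q: Q = ω₀L/R = 1.765e+04·0.00683/559 = 0.2157.
Step 5 — 3dB bandwidth: Δω = ω₀/Q = 8.184e+04 rad/s; BW = Δω/(2π) = 1.303e+04 Hz.

(a) f₀ = 2809 Hz  (b) Q = 0.2157  (c) BW = 1.303e+04 Hz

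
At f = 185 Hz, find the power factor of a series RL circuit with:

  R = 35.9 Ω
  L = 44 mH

Step 1 — Angular frequency: ω = 2π·f = 2π·185 = 1162 rad/s.
Step 2 — Component impedances:
  R: Z = R = 35.9 Ω
  L: Z = jωL = j·1162·0.044 = 0 + j51.15 Ω
Step 3 — Series combination: Z_total = R + L = 35.9 + j51.15 Ω = 62.49∠54.9° Ω.
Step 4 — Power factor: PF = cos(φ) = Re(Z)/|Z| = 35.9/62.49 = 0.5745.
Step 5 — Type: Im(Z) = 51.15 ⇒ lagging (phase φ = 54.9°).

PF = 0.5745 (lagging, φ = 54.9°)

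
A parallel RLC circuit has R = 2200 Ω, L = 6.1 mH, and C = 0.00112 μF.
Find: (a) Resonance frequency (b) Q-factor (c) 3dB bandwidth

Step 1 — Resonance: ω₀ = 1/√(LC) = 1/√(0.0061·1.12e-09) = 3.826e+05 rad/s.
Step 2 — f₀ = ω₀/(2π) = 6.089e+04 Hz.
Step 3 — Parallel Q: Q = R/(ω₀L) = 2200/(3.826e+05·0.0061) = 0.9427.
Step 4 — Bandwidth: Δω = ω₀/Q = 4.058e+05 rad/s; BW = Δω/(2π) = 6.459e+04 Hz.

(a) f₀ = 6.089e+04 Hz  (b) Q = 0.9427  (c) BW = 6.459e+04 Hz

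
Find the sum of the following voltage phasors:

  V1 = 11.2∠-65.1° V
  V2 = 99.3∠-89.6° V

Step 1 — Convert each phasor to rectangular form:
  V1 = 11.2·(cos(-65.1°) + j·sin(-65.1°)) = 4.716 - j10.16 V
  V2 = 99.3·(cos(-89.6°) + j·sin(-89.6°)) = 0.6932 - j99.3 V
Step 2 — Sum components: V_total = 5.409 - j109.5 V.
Step 3 — Convert to polar: |V_total| = 109.6 V, ∠V_total = -87.2°.

V_total = 109.6∠-87.2° V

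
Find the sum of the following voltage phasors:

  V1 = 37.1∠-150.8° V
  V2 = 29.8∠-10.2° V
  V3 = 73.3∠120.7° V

Step 1 — Convert each phasor to rectangular form:
  V1 = 37.1·(cos(-150.8°) + j·sin(-150.8°)) = -32.39 - j18.1 V
  V2 = 29.8·(cos(-10.2°) + j·sin(-10.2°)) = 29.33 - j5.277 V
  V3 = 73.3·(cos(120.7°) + j·sin(120.7°)) = -37.42 + j63.03 V
Step 2 — Sum components: V_total = -40.48 + j39.65 V.
Step 3 — Convert to polar: |V_total| = 56.66 V, ∠V_total = 135.6°.

V_total = 56.66∠135.6° V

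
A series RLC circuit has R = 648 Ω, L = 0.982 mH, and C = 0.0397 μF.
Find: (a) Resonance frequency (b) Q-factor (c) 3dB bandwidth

Step 1 — Resonance: ω₀ = 1/√(LC) = 1/√(0.000982·3.97e-08) = 1.602e+05 rad/s.
Step 2 — f₀ = ω₀/(2π) = 2.549e+04 Hz.
Step 3 — Series Q: Q = ω₀L/R = 1.602e+05·0.000982/648 = 0.2427.
Step 4 — Bandwidth: Δω = ω₀/Q = 6.599e+05 rad/s; BW = Δω/(2π) = 1.05e+05 Hz.

(a) f₀ = 2.549e+04 Hz  (b) Q = 0.2427  (c) BW = 1.05e+05 Hz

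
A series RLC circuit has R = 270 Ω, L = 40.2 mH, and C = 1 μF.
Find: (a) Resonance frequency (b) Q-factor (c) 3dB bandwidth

Step 1 — Resonance: ω₀ = 1/√(LC) = 1/√(0.0402·1e-06) = 4988 rad/s.
Step 2 — f₀ = ω₀/(2π) = 793.8 Hz.
Step 3 — Series Q: Q = ω₀L/R = 4988·0.0402/270 = 0.7426.
Step 4 — Bandwidth: Δω = ω₀/Q = 6716 rad/s; BW = Δω/(2π) = 1069 Hz.

(a) f₀ = 793.8 Hz  (b) Q = 0.7426  (c) BW = 1069 Hz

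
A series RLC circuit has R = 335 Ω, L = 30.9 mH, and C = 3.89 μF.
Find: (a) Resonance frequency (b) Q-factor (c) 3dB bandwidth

Step 1 — Resonance: ω₀ = 1/√(LC) = 1/√(0.0309·3.89e-06) = 2884 rad/s.
Step 2 — f₀ = ω₀/(2π) = 459.1 Hz.
Step 3 — Series Q: Q = ω₀L/R = 2884·0.0309/335 = 0.266.
Step 4 — Bandwidth: Δω = ω₀/Q = 1.084e+04 rad/s; BW = Δω/(2π) = 1725 Hz.

(a) f₀ = 459.1 Hz  (b) Q = 0.266  (c) BW = 1725 Hz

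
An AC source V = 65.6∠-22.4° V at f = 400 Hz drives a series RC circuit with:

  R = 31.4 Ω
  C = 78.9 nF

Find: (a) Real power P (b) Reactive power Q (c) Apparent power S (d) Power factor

Step 1 — Angular frequency: ω = 2π·f = 2π·400 = 2513 rad/s.
Step 2 — Component impedances:
  R: Z = R = 31.4 Ω
  C: Z = 1/(jωC) = -j/(ω·C) = 0 - j5043 Ω
Step 3 — Series combination: Z_total = R + C = 31.4 - j5043 Ω = 5043∠-89.6° Ω.
Step 4 — Source phasor: V = 65.6∠-22.4° V = 60.65 - j25 V.
Step 5 — Current: I = V / Z = 0.005032 + j0.012 A = 0.01301∠67.2° A.
Step 6 — Complex power: S = V·I* = 0.005313 - j0.8533 VA.
Step 7 — Real power: P = Re(S) = 0.005313 W.
Step 8 — Reactive power: Q = Im(S) = -0.8533 VAR.
Step 9 — Apparent power: |S| = 0.8533 VA.
Step 10 — Power factor: PF = P/|S| = 0.006226 (leading).

(a) P = 0.005313 W  (b) Q = -0.8533 VAR  (c) S = 0.8533 VA  (d) PF = 0.006226 (leading)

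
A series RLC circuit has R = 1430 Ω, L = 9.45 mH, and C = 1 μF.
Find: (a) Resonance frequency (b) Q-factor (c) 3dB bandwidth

Step 1 — Resonance condition Im(Z)=0 gives ω₀ = 1/√(LC).
Step 2 — ω₀ = 1/√(0.00945·1e-06) = 1.029e+04 rad/s.
Step 3 — f₀ = ω₀/(2π) = 1637 Hz.
Step 4 — Series Q: Q = ω₀L/R = 1.029e+04·0.00945/1430 = 0.06798.
Step 5 — 3dB bandwidth: Δω = ω₀/Q = 1.513e+05 rad/s; BW = Δω/(2π) = 2.408e+04 Hz.

(a) f₀ = 1637 Hz  (b) Q = 0.06798  (c) BW = 2.408e+04 Hz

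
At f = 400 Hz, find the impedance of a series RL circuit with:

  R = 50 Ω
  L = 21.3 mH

Step 1 — Angular frequency: ω = 2π·f = 2π·400 = 2513 rad/s.
Step 2 — Component impedances:
  R: Z = R = 50 Ω
  L: Z = jωL = j·2513·0.0213 = 0 + j53.53 Ω
Step 3 — Series combination: Z_total = R + L = 50 + j53.53 Ω = 73.25∠47.0° Ω.

Z = 50 + j53.53 Ω = 73.25∠47.0° Ω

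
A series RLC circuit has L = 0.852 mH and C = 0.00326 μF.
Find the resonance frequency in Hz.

Step 1 — Resonance condition Im(Z)=0 gives ω₀ = 1/√(LC).
Step 2 — ω₀ = 1/√(0.000852·3.26e-09) = 6e+05 rad/s.
Step 3 — f₀ = ω₀/(2π) = 9.55e+04 Hz.

f₀ = 9.55e+04 Hz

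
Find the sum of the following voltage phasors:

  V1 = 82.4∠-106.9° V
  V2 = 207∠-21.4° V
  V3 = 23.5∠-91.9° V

Step 1 — Convert each phasor to rectangular form:
  V1 = 82.4·(cos(-106.9°) + j·sin(-106.9°)) = -23.95 - j78.84 V
  V2 = 207·(cos(-21.4°) + j·sin(-21.4°)) = 192.7 - j75.53 V
  V3 = 23.5·(cos(-91.9°) + j·sin(-91.9°)) = -0.7791 - j23.49 V
Step 2 — Sum components: V_total = 168 - j177.9 V.
Step 3 — Convert to polar: |V_total| = 244.7 V, ∠V_total = -46.6°.

V_total = 244.7∠-46.6° V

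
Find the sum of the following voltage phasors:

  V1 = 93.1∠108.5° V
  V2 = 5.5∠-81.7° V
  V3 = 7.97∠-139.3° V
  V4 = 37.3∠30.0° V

Step 1 — Convert each phasor to rectangular form:
  V1 = 93.1·(cos(108.5°) + j·sin(108.5°)) = -29.54 + j88.29 V
  V2 = 5.5·(cos(-81.7°) + j·sin(-81.7°)) = 0.794 - j5.442 V
  V3 = 7.97·(cos(-139.3°) + j·sin(-139.3°)) = -6.042 - j5.197 V
  V4 = 37.3·(cos(30.0°) + j·sin(30.0°)) = 32.3 + j18.65 V
Step 2 — Sum components: V_total = -2.487 + j96.3 V.
Step 3 — Convert to polar: |V_total| = 96.33 V, ∠V_total = 91.5°.

V_total = 96.33∠91.5° V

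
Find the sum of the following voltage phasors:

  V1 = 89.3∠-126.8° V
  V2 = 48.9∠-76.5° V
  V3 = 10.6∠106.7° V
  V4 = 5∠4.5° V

Step 1 — Convert each phasor to rectangular form:
  V1 = 89.3·(cos(-126.8°) + j·sin(-126.8°)) = -53.49 - j71.51 V
  V2 = 48.9·(cos(-76.5°) + j·sin(-76.5°)) = 11.42 - j47.55 V
  V3 = 10.6·(cos(106.7°) + j·sin(106.7°)) = -3.046 + j10.15 V
  V4 = 5·(cos(4.5°) + j·sin(4.5°)) = 4.985 + j0.3923 V
Step 2 — Sum components: V_total = -40.14 - j108.5 V.
Step 3 — Convert to polar: |V_total| = 115.7 V, ∠V_total = -110.3°.

V_total = 115.7∠-110.3° V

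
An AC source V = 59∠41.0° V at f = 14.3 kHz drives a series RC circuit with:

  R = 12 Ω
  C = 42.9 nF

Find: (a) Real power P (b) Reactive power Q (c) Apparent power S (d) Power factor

Step 1 — Angular frequency: ω = 2π·f = 2π·1.43e+04 = 8.985e+04 rad/s.
Step 2 — Component impedances:
  R: Z = R = 12 Ω
  C: Z = 1/(jωC) = -j/(ω·C) = 0 - j259.4 Ω
Step 3 — Series combination: Z_total = R + C = 12 - j259.4 Ω = 259.7∠-87.4° Ω.
Step 4 — Source phasor: V = 59∠41.0° V = 44.53 + j38.71 V.
Step 5 — Current: I = V / Z = -0.141 + j0.1782 A = 0.2272∠128.4° A.
Step 6 — Complex power: S = V·I* = 0.6193 - j13.39 VA.
Step 7 — Real power: P = Re(S) = 0.6193 W.
Step 8 — Reactive power: Q = Im(S) = -13.39 VAR.
Step 9 — Apparent power: |S| = 13.4 VA.
Step 10 — Power factor: PF = P/|S| = 0.04621 (leading).

(a) P = 0.6193 W  (b) Q = -13.39 VAR  (c) S = 13.4 VA  (d) PF = 0.04621 (leading)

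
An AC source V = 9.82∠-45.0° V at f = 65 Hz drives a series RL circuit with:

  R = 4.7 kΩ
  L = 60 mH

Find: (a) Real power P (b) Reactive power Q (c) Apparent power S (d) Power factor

Step 1 — Angular frequency: ω = 2π·f = 2π·65 = 408.4 rad/s.
Step 2 — Component impedances:
  R: Z = R = 4700 Ω
  L: Z = jωL = j·408.4·0.06 = 0 + j24.5 Ω
Step 3 — Series combination: Z_total = R + L = 4700 + j24.5 Ω = 4700∠0.3° Ω.
Step 4 — Source phasor: V = 9.82∠-45.0° V = 6.944 - j6.944 V.
Step 5 — Current: I = V / Z = 0.00147 - j0.001485 A = 0.002089∠-45.3° A.
Step 6 — Complex power: S = V·I* = 0.02052 + j0.000107 VA.
Step 7 — Real power: P = Re(S) = 0.02052 W.
Step 8 — Reactive power: Q = Im(S) = 0.000107 VAR.
Step 9 — Apparent power: |S| = 0.02052 VA.
Step 10 — Power factor: PF = P/|S| = 1 (lagging).

(a) P = 0.02052 W  (b) Q = 0.000107 VAR  (c) S = 0.02052 VA  (d) PF = 1 (lagging)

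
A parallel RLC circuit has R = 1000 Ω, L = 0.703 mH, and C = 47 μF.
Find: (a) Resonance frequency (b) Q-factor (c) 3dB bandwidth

Step 1 — Resonance: ω₀ = 1/√(LC) = 1/√(0.000703·4.7e-05) = 5501 rad/s.
Step 2 — f₀ = ω₀/(2π) = 875.6 Hz.
Step 3 — Parallel Q: Q = R/(ω₀L) = 1000/(5501·0.000703) = 258.6.
Step 4 — Bandwidth: Δω = ω₀/Q = 21.28 rad/s; BW = Δω/(2π) = 3.386 Hz.

(a) f₀ = 875.6 Hz  (b) Q = 258.6  (c) BW = 3.386 Hz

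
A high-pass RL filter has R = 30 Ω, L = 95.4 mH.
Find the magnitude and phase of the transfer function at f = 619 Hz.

Step 1 — Angular frequency: ω = 2π·619 = 3889 rad/s.
Step 2 — Transfer function: H(jω) = jωL/(R + jωL).
Step 3 — Numerator jωL = j·371; denominator R + jωL = 30 + j371.
Step 4 — H = 0.9935 + j0.08033.
Step 5 — Magnitude: |H| = 0.9967 (-0.0 dB); phase: φ = 4.6°.

|H| = 0.9967 (-0.0 dB), φ = 4.6°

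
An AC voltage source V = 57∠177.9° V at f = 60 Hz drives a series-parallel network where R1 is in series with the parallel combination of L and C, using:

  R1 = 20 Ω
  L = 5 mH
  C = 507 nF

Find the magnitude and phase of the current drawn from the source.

Step 1 — Angular frequency: ω = 2π·f = 2π·60 = 377 rad/s.
Step 2 — Component impedances:
  R1: Z = R = 20 Ω
  L: Z = jωL = j·377·0.005 = 0 + j1.885 Ω
  C: Z = 1/(jωC) = -j/(ω·C) = 0 - j5232 Ω
Step 3 — Parallel branch: L || C = 1/(1/L + 1/C) = 0 + j1.886 Ω.
Step 4 — Series with R1: Z_total = R1 + (L || C) = 20 + j1.886 Ω = 20.09∠5.4° Ω.
Step 5 — Source phasor: V = 57∠177.9° V = -56.96 + j2.089 V.
Step 6 — Ohm's law: I = V / Z_total = (-56.96 + j2.089) / (20 + j1.886) = -2.813 + j0.3697 A.
Step 7 — Convert to polar: |I| = 2.837 A, ∠I = 172.5°.

I = 2.837∠172.5° A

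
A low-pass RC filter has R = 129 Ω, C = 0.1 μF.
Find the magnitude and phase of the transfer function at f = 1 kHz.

Step 1 — Angular frequency: ω = 2π·1000 = 6283 rad/s.
Step 2 — Transfer function: H(jω) = 1/(1 + jωRC).
Step 3 — Denominator: 1 + jωRC = 1 + j·6283·129·1e-07 = 1 + j0.08105.
Step 4 — H = 0.9935 - j0.08052.
Step 5 — Magnitude: |H| = 0.9967 (-0.0 dB); phase: φ = -4.6°.

|H| = 0.9967 (-0.0 dB), φ = -4.6°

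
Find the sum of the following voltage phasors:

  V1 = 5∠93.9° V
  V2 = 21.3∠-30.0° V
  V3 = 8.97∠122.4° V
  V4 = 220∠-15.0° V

Step 1 — Convert each phasor to rectangular form:
  V1 = 5·(cos(93.9°) + j·sin(93.9°)) = -0.3401 + j4.988 V
  V2 = 21.3·(cos(-30.0°) + j·sin(-30.0°)) = 18.45 - j10.65 V
  V3 = 8.97·(cos(122.4°) + j·sin(122.4°)) = -4.806 + j7.574 V
  V4 = 220·(cos(-15.0°) + j·sin(-15.0°)) = 212.5 - j56.94 V
Step 2 — Sum components: V_total = 225.8 - j55.03 V.
Step 3 — Convert to polar: |V_total| = 232.4 V, ∠V_total = -13.7°.

V_total = 232.4∠-13.7° V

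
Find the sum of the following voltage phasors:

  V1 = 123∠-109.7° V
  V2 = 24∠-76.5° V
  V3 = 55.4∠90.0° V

Step 1 — Convert each phasor to rectangular form:
  V1 = 123·(cos(-109.7°) + j·sin(-109.7°)) = -41.46 - j115.8 V
  V2 = 24·(cos(-76.5°) + j·sin(-76.5°)) = 5.603 - j23.34 V
  V3 = 55.4·(cos(90.0°) + j·sin(90.0°)) = 0 + j55.4 V
Step 2 — Sum components: V_total = -35.86 - j83.74 V.
Step 3 — Convert to polar: |V_total| = 91.09 V, ∠V_total = -113.2°.

V_total = 91.09∠-113.2° V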